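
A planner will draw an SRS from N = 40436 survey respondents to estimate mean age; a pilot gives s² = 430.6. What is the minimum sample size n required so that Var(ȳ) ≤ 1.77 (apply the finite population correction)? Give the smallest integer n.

242

Without fpc, n₀ = s²/D = 430.6/1.77 = 243.2768.
With fpc, (1 − n/N)·s²/n ≤ D requires n ≥ n₀/(1 + n₀/N) = 243.2768/(1 + 243.2768/40436) = 241.8219.
Rounding up, n = 242.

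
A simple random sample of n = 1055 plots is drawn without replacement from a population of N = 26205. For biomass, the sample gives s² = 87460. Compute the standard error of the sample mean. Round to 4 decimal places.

8.9198

Under SRS without replacement, Var(ȳ) = (1 − f)·s²/n with f = n/N = 1055/26205 = 0.04025949.
Var(ȳ) = (1 − 0.04025949)·87460/1055 = 0.95974051·82.900474 = 79.562943.
SE(ȳ) = √(79.562943) = 8.9198.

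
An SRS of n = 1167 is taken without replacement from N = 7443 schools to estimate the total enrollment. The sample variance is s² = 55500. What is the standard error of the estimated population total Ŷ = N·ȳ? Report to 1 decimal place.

Var(Ŷ) = N²·Var(ȳ) = N²·(1 − n/N)·s²/n.
f = 1167/7443 = 0.15679162; Var(ȳ) = 0.84320838·55500/1167 = 40.10117.
Var(Ŷ) = 7443² · 40.10117 = 2.2215346 × 10^9.
SE(Ŷ) = √(2.2215346 × 10^9) = 47133.2.

47133.2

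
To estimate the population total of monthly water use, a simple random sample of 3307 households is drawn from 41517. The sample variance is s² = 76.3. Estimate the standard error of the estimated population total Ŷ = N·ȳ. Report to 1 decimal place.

Var(Ŷ) = N²·Var(ȳ) = N²·(1 − n/N)·s²/n.
f = 3307/41517 = 0.07965412; Var(ȳ) = 0.92034588·76.3/3307 = 0.02123447.
Var(Ŷ) = 41517² · 0.02123447 = 3.6601034 × 10^7.
SE(Ŷ) = √(3.6601034 × 10^7) = 6049.9.

6049.9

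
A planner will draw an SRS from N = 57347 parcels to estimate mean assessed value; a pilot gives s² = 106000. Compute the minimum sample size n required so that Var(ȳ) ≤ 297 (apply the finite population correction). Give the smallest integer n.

Without fpc, n₀ = s²/D = 106000/297 = 356.9024.
With fpc, (1 − n/N)·s²/n ≤ D requires n ≥ n₀/(1 + n₀/N) = 356.9024/(1 + 356.9024/57347) = 354.6949.
Rounding up, n = 355.

355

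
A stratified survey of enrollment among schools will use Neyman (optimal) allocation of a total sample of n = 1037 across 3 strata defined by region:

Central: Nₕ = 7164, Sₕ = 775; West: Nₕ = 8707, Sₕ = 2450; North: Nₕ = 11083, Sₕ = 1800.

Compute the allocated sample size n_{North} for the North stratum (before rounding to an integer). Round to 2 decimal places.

441.72

Neyman allocation: nₕ = n·NₕSₕ / Σⱼ NⱼSⱼ.
Σ NⱼSⱼ = 7164·775 + 8707·2450 + 11083·1800 = 4.683365 × 10^7.
n_{North} = 1037·11083·1800 / (4.683365 × 10^7) = 441.72.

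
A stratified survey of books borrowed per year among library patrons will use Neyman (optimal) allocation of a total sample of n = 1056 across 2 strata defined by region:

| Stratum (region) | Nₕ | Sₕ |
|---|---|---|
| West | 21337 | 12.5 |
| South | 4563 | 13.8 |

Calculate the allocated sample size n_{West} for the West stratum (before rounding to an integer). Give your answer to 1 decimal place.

Neyman allocation: nₕ = n·NₕSₕ / Σⱼ NⱼSⱼ.
Σ NⱼSⱼ = 21337·12.5 + 4563·13.8 = 329681.9.
n_{West} = 1056·21337·12.5 / 329681.9 = 854.3.

854.3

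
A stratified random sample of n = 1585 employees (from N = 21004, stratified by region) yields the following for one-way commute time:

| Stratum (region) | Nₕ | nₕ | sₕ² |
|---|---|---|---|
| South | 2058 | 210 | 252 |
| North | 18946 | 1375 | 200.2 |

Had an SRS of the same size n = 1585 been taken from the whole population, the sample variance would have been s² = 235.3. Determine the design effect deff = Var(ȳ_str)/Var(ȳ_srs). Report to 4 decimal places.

0.8759

Var(ȳ_str) = Σ Wₕ²(1−fₕ)sₕ²/nₕ with Wₕ = Nₕ/21004:
  South: (2058/21004)²·(1−210/2058)·252/210 = 0.010344859
  North: (18946/21004)²·(1−1375/18946)·200.2/1375 = 0.10986804
  → Var(ȳ_str) = 0.1202129.
Var(ȳ_srs) = (1 − 1585/21004)·235.3/1585 = 0.13725163.
deff = 0.1202129 / 0.13725163 = 0.8759.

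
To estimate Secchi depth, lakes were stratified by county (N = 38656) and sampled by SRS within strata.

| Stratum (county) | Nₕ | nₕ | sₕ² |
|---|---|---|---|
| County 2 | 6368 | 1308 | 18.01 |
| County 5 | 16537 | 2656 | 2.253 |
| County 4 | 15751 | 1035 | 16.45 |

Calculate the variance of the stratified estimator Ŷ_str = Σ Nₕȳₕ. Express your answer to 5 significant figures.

4.3224 × 10^6

Var(Ŷ_str) = Σₕ Nₕ²(1 − fₕ)sₕ²/nₕ.
County 2: 6368²·(1 − 1308/6368)·18.01/1308 = 443669.47.
County 5: 16537²·(1 − 2656/16537)·2.253/2656 = 194720.02.
County 4: 15751²·(1 − 1035/15751)·16.45/1035 = 3.6840326 × 10^6.
Sum = 4.3224221 × 10^6.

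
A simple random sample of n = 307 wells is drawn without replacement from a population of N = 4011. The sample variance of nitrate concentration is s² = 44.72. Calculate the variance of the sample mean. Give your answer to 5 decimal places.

0.13452

Under SRS without replacement, Var(ȳ) = (1 − f)·s²/n with f = n/N = 307/4011 = 0.07653952.
Var(ȳ) = (1 − 0.07653952)·44.72/307 = 0.92346048·0.14566775 = 0.13451841.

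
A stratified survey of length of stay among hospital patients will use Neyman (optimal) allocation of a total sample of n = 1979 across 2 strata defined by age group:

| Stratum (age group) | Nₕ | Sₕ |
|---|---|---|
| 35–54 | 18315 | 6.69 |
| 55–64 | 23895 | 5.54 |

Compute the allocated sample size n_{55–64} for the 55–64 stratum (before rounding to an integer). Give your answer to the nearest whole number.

Neyman allocation: nₕ = n·NₕSₕ / Σⱼ NⱼSⱼ.
Σ NⱼSⱼ = 18315·6.69 + 23895·5.54 = 254905.65.
n_{55–64} = 1979·23895·5.54 / 254905.65 = 1028.

1028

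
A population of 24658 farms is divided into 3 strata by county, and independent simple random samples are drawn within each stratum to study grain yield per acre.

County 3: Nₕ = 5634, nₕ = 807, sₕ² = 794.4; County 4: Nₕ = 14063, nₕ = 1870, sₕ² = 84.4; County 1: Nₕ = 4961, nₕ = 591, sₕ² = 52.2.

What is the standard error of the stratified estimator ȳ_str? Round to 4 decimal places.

0.2448

Var(ȳ_str) = Σₕ Wₕ²(1 − fₕ)sₕ²/nₕ with Wₕ = Nₕ/N, N = 24658.
County 3: Wₕ = 0.22848568; term = 0.22848568²·(1 − 0.14323749)·794.4/807 = 0.04402954.
County 4: Wₕ = 0.57032201; term = 0.57032201²·(1 − 0.13297305)·84.4/1870 = 0.012728396.
County 1: Wₕ = 0.20119231; term = 0.20119231²·(1 − 0.11912921)·52.2/591 = 0.0031493287.
Sum = 0.059907265.
SE = √(0.059907265) = 0.2448.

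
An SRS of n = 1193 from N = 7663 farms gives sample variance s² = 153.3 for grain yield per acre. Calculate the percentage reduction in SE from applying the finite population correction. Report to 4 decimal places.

8.1133

f = n/N = 1193/7663 = 0.15568315.
SE_no-fpc = √(s²/n) = 0.35846838; SE_fpc = √((1−f)s²/n) = 0.32938482.
Ratio = √(1−f) = 0.91886715. Reduction = 100·(1 − 0.91886715) = 8.1133%.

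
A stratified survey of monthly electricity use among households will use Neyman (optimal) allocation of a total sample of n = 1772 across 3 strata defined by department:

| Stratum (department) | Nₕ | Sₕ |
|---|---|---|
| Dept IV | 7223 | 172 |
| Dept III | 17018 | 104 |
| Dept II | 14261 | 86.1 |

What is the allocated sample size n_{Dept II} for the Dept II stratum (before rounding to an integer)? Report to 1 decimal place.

Neyman allocation: nₕ = n·NₕSₕ / Σⱼ NⱼSⱼ.
Σ NⱼSⱼ = 7223·172 + 17018·104 + 14261·86.1 = 4.2401001 × 10^6.
n_{Dept II} = 1772·14261·86.1 / (4.2401001 × 10^6) = 513.1.

513.1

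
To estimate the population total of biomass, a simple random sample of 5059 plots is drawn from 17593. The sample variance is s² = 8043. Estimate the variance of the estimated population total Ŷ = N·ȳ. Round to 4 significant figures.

3.506 × 10^8

Var(Ŷ) = N²·Var(ȳ) = N²·(1 − n/N)·s²/n.
f = 5059/17593 = 0.28755755; Var(ȳ) = 0.71244245·8043/5059 = 1.1326694.
Var(Ŷ) = 17593² · 1.1326694 = 3.5057664 × 10^8.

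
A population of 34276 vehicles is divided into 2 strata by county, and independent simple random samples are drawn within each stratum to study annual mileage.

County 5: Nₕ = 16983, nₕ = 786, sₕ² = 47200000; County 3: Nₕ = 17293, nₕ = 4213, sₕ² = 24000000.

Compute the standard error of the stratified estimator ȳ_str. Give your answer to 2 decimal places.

123.11

Var(ȳ_str) = Σₕ Wₕ²(1 − fₕ)sₕ²/nₕ with Wₕ = Nₕ/N, N = 34276.
County 5: Wₕ = 0.49547789; term = 0.49547789²·(1 − 0.04628158)·47200000/786 = 14060.092.
County 3: Wₕ = 0.50452211; term = 0.50452211²·(1 − 0.24362459)·24000000/4213 = 1096.7751.
Sum = 15156.867.
SE = √(15156.867) = 123.11.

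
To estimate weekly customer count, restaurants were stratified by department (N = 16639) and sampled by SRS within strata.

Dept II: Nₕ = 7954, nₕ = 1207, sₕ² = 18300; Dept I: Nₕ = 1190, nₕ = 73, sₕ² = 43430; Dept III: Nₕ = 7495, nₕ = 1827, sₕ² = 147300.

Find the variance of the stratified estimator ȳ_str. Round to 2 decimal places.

Var(ȳ_str) = Σₕ Wₕ²(1 − fₕ)sₕ²/nₕ with Wₕ = Nₕ/N, N = 16639.
Dept II: Wₕ = 0.47803354; term = 0.47803354²·(1 − 0.15174755)·18300/1207 = 2.9389058.
Dept I: Wₕ = 0.07151872; term = 0.07151872²·(1 − 0.06134454)·43430/73 = 2.8563581.
Dept III: Wₕ = 0.45044774; term = 0.45044774²·(1 − 0.24376251)·147300/1827 = 12.371183.
Sum = 18.166447.

18.17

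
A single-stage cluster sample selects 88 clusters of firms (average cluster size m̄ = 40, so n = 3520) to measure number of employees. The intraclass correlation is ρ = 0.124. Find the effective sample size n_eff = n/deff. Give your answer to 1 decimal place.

603.2

deff = 1 + (40 − 1)·0.124 = 1 + 4.836 = 5.836.
n_eff = 3520 / 5.836 = 603.2.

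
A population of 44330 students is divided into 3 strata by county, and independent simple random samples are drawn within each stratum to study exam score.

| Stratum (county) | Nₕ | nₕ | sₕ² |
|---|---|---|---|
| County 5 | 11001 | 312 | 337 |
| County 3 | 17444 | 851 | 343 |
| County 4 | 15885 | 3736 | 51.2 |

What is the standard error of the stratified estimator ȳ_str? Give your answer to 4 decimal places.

Var(ȳ_str) = Σₕ Wₕ²(1 − fₕ)sₕ²/nₕ with Wₕ = Nₕ/N, N = 44330.
County 5: Wₕ = 0.24816152; term = 0.24816152²·(1 − 0.02836106)·337/312 = 0.064632222.
County 3: Wₕ = 0.39350327; term = 0.39350327²·(1 − 0.04878468)·343/851 = 0.059366315.
County 4: Wₕ = 0.35833521; term = 0.35833521²·(1 − 0.23519043)·51.2/3736 = 0.001345846.
Sum = 0.12534438.
SE = √(0.12534438) = 0.3540.

0.3540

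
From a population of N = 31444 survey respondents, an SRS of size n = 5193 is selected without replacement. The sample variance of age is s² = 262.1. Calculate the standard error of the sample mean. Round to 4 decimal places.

0.2053

Under SRS without replacement, Var(ȳ) = (1 − f)·s²/n with f = n/N = 5193/31444 = 0.16515074.
Var(ȳ) = (1 − 0.16515074)·262.1/5193 = 0.83484926·0.050471789 = 0.042136335.
SE(ȳ) = √(0.042136335) = 0.2053.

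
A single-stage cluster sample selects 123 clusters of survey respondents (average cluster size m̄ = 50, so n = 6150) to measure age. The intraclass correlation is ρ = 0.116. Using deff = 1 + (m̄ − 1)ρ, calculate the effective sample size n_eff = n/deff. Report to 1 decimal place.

920.1

deff = 1 + (50 − 1)·0.116 = 1 + 5.684 = 6.684.
n_eff = 6150 / 6.684 = 920.1.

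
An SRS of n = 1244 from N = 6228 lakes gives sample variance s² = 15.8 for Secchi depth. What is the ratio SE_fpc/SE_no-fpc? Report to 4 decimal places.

f = n/N = 1244/6228 = 0.19974310.
SE_no-fpc = √(s²/n) = 0.11269856; SE_fpc = √((1−f)s²/n) = 0.10081684.
Ratio = √(1−f) = 0.89457079.

0.8946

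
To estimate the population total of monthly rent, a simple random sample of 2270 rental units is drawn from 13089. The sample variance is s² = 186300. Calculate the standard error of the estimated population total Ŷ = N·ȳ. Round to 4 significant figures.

Var(Ŷ) = N²·Var(ȳ) = N²·(1 − n/N)·s²/n.
f = 2270/13089 = 0.17342807; Var(ȳ) = 0.82657193·186300/2270 = 67.837159.
Var(Ŷ) = 13089² · 67.837159 = 1.1621992 × 10^10.
SE(Ŷ) = √(1.1621992 × 10^10) = 107800.

107800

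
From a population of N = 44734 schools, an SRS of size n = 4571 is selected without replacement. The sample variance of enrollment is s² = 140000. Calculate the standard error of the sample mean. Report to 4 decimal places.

Under SRS without replacement, Var(ȳ) = (1 − f)·s²/n with f = n/N = 4571/44734 = 0.10218179.
Var(ȳ) = (1 − 0.10218179)·140000/4571 = 0.89781821·30.627871 = 27.498261.
SE(ȳ) = √(27.498261) = 5.2439.

5.2439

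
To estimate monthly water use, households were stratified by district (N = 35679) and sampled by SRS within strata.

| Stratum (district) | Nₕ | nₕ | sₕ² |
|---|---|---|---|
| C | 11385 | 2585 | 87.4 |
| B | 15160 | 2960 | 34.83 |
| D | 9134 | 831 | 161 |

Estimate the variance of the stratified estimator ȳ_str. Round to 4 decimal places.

0.0159

Var(ȳ_str) = Σₕ Wₕ²(1 − fₕ)sₕ²/nₕ with Wₕ = Nₕ/N, N = 35679.
C: Wₕ = 0.31909527; term = 0.31909527²·(1 − 0.22705314)·87.4/2585 = 0.0026609778.
B: Wₕ = 0.42489980; term = 0.42489980²·(1 − 0.19525066)·34.83/2960 = 0.0017096037.
D: Wₕ = 0.25600493; term = 0.25600493²·(1 − 0.09097876)·161/831 = 0.011542385.
Sum = 0.015912967.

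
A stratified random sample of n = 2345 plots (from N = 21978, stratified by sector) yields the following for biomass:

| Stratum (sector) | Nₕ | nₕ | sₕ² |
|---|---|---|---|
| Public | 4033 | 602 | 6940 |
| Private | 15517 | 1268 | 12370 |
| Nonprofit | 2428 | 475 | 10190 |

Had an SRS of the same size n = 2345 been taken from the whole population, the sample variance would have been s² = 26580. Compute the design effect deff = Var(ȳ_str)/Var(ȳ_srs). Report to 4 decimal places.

Var(ȳ_str) = Σ Wₕ²(1−fₕ)sₕ²/nₕ with Wₕ = Nₕ/21978:
  Public: (4033/21978)²·(1−602/4033)·6940/602 = 0.33024449
  Private: (15517/21978)²·(1−1268/15517)·12370/1268 = 4.4654605
  Nonprofit: (2428/21978)²·(1−475/2428)·10190/475 = 0.21059845
  → Var(ȳ_str) = 5.0063034.
Var(ȳ_srs) = (1 − 2345/21978)·26580/2345 = 10.125364.
deff = 5.0063034 / 10.125364 = 0.4944.

0.4944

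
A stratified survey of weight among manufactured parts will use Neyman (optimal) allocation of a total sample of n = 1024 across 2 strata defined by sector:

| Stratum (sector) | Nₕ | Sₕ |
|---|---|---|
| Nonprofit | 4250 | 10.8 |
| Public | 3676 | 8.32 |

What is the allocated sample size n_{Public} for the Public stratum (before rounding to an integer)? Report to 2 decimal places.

Neyman allocation: nₕ = n·NₕSₕ / Σⱼ NⱼSⱼ.
Σ NⱼSⱼ = 4250·10.8 + 3676·8.32 = 76484.32.
n_{Public} = 1024·3676·8.32 / 76484.32 = 409.47.

409.47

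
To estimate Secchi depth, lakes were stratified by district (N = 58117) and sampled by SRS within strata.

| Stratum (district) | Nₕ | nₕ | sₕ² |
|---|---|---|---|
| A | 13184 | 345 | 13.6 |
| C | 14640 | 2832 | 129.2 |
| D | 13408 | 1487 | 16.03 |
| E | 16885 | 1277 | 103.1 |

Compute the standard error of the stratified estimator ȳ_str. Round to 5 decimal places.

Var(ȳ_str) = Σₕ Wₕ²(1 − fₕ)sₕ²/nₕ with Wₕ = Nₕ/N, N = 58117.
A: Wₕ = 0.22685273; term = 0.22685273²·(1 − 0.02616808)·13.6/345 = 0.0019755673.
C: Wₕ = 0.25190564; term = 0.25190564²·(1 − 0.19344262)·129.2/2832 = 0.0023349647.
D: Wₕ = 0.23070702; term = 0.23070702²·(1 − 0.11090394)·16.03/1487 = 5.101441 × 10^-4.
E: Wₕ = 0.29053461; term = 0.29053461²·(1 − 0.07562926)·103.1/1277 = 0.0062995527.
Sum = 0.011120229.
SE = √(0.011120229) = 0.10545.

0.10545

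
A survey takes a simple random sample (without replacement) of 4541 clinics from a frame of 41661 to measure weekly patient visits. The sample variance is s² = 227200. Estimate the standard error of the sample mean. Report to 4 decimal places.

6.6768

Under SRS without replacement, Var(ȳ) = (1 − f)·s²/n with f = n/N = 4541/41661 = 0.10899882.
Var(ȳ) = (1 − 0.10899882)·227200/4541 = 0.89100118·50.033032 = 44.579491.
SE(ȳ) = √(44.579491) = 6.6768.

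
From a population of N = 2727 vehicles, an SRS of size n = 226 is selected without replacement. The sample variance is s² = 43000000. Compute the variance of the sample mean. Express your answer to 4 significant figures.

Under SRS without replacement, Var(ȳ) = (1 − f)·s²/n with f = n/N = 226/2727 = 0.08287495.
Var(ȳ) = (1 − 0.08287495)·43000000/226 = 0.91712505·190265.49 = 174497.24.

174500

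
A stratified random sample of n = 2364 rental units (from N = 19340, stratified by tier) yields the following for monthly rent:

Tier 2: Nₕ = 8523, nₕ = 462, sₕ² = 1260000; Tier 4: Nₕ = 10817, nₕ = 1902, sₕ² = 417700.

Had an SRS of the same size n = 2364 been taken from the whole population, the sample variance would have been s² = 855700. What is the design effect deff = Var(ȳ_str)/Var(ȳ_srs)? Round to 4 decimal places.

Var(ȳ_str) = Σ Wₕ²(1−fₕ)sₕ²/nₕ with Wₕ = Nₕ/19340:
  Tier 2: (8523/19340)²·(1−462/8523)·1260000/462 = 500.95307
  Tier 4: (10817/19340)²·(1−1902/10817)·417700/1902 = 56.619913
  → Var(ȳ_str) = 557.57298.
Var(ȳ_srs) = (1 − 2364/19340)·855700/2364 = 317.72615.
deff = 557.57298 / 317.72615 = 1.7549.

1.7549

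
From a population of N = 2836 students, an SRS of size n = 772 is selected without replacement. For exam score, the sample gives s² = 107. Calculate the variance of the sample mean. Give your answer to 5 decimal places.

0.10087

Under SRS without replacement, Var(ȳ) = (1 − f)·s²/n with f = n/N = 772/2836 = 0.27221439.
Var(ȳ) = (1 − 0.27221439)·107/772 = 0.72778561·0.13860104 = 0.10087184.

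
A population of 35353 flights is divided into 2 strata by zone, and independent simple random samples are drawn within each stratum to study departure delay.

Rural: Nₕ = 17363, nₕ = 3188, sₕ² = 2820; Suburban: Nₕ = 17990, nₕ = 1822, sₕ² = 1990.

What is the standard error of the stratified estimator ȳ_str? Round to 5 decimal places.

Var(ȳ_str) = Σₕ Wₕ²(1 − fₕ)sₕ²/nₕ with Wₕ = Nₕ/N, N = 35353.
Rural: Wₕ = 0.49113229; term = 0.49113229²·(1 − 0.18360882)·2820/3188 = 0.17419115.
Suburban: Wₕ = 0.50886771; term = 0.50886771²·(1 − 0.10127849)·1990/1822 = 0.25417897.
Sum = 0.42837012.
SE = √(0.42837012) = 0.65450.

0.65450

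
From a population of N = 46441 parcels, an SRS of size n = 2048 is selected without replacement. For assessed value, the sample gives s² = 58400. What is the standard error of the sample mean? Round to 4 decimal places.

5.2209

Under SRS without replacement, Var(ȳ) = (1 − f)·s²/n with f = n/N = 2048/46441 = 0.04409896.
Var(ȳ) = (1 − 0.04409896)·58400/2048 = 0.95590104·28.515625 = 27.258115.
SE(ȳ) = √(27.258115) = 5.2209.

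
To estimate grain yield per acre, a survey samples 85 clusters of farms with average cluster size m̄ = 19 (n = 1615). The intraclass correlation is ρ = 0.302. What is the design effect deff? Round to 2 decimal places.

deff = 1 + (19 − 1)·0.302 = 1 + 5.436 = 6.436.

6.44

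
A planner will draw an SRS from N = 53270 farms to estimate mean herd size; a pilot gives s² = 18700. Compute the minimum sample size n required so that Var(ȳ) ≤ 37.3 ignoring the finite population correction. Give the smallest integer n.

502

Without fpc, n₀ = s²/D = 18700/37.3 = 501.3405.
Rounding up, n = 502.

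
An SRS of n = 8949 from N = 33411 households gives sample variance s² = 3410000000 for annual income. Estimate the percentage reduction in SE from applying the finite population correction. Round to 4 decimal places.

14.4340

f = n/N = 8949/33411 = 0.26784592.
SE_no-fpc = √(s²/n) = 617.29099; SE_fpc = √((1−f)s²/n) = 528.19122.
Ratio = √(1−f) = 0.85566003. Reduction = 100·(1 − 0.85566003) = 14.4340%.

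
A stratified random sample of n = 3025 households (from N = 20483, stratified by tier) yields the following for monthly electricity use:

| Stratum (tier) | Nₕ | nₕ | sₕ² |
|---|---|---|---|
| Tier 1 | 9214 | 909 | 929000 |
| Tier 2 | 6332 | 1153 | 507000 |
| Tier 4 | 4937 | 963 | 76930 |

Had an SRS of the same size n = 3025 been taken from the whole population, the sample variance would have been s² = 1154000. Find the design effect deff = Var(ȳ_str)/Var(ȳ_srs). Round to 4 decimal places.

Var(ȳ_str) = Σ Wₕ²(1−fₕ)sₕ²/nₕ with Wₕ = Nₕ/20483:
  Tier 1: (9214/20483)²·(1−909/9214)·929000/909 = 186.40285
  Tier 2: (6332/20483)²·(1−1153/6332)·507000/1153 = 34.369906
  Tier 4: (4937/20483)²·(1−963/4937)·76930/963 = 3.7357113
  → Var(ȳ_str) = 224.50847.
Var(ȳ_srs) = (1 − 3025/20483)·1154000/3025 = 325.1482.
deff = 224.50847 / 325.1482 = 0.6905.

0.6905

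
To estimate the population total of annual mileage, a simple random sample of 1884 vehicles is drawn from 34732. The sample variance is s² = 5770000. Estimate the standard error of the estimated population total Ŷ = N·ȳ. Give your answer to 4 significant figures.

1.869 × 10^6

Var(Ŷ) = N²·Var(ȳ) = N²·(1 − n/N)·s²/n.
f = 1884/34732 = 0.05424392; Var(ȳ) = 0.94575608·5770000/1884 = 2896.5035.
Var(Ŷ) = 34732² · 2896.5035 = 3.4940864 × 10^12.
SE(Ŷ) = √(3.4940864 × 10^12) = 1.869 × 10^6.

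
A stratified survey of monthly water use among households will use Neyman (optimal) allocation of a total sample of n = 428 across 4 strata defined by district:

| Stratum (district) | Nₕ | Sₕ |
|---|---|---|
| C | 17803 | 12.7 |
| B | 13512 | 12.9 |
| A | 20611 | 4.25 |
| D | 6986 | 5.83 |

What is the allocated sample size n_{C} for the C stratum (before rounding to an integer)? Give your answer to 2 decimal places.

Neyman allocation: nₕ = n·NₕSₕ / Σⱼ NⱼSⱼ.
Σ NⱼSⱼ = 17803·12.7 + 13512·12.9 + 20611·4.25 + 6986·5.83 = 528728.03.
n_{C} = 428·17803·12.7 / 528728.03 = 183.02.

183.02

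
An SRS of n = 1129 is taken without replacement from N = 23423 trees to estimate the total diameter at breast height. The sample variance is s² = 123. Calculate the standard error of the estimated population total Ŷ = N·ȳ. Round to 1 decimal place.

Var(Ŷ) = N²·Var(ȳ) = N²·(1 − n/N)·s²/n.
f = 1129/23423 = 0.04820049; Var(ȳ) = 0.95179951·123/1129 = 0.10369472.
Var(Ŷ) = 23423² · 0.10369472 = 5.6890753 × 10^7.
SE(Ŷ) = √(5.6890753 × 10^7) = 7542.6.

7542.6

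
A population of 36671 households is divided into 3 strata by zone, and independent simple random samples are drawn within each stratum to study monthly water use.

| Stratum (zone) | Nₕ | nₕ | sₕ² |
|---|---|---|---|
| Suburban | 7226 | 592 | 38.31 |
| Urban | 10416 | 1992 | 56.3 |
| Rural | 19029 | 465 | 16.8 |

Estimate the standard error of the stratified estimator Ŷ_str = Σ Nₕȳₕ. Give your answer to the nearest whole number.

Var(Ŷ_str) = Σₕ Nₕ²(1 − fₕ)sₕ²/nₕ.
Suburban: 7226²·(1 − 592/7226)·38.31/592 = 3.1021577 × 10^6.
Urban: 10416²·(1 − 1992/10416)·56.3/1992 = 2.4799241 × 10^6.
Rural: 19029²·(1 − 465/19029)·16.8/465 = 1.2762738 × 10^7.
Sum = 1.834482 × 10^7.
SE = √(1.834482 × 10^7) = 4283.

4283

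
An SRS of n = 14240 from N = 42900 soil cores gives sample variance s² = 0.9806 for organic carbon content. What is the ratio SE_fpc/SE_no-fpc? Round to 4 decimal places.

0.8174

f = n/N = 14240/42900 = 0.33193473.
SE_no-fpc = √(s²/n) = 0.0082983347; SE_fpc = √((1−f)s²/n) = 0.0067826655.
Ratio = √(1−f) = 0.81735260.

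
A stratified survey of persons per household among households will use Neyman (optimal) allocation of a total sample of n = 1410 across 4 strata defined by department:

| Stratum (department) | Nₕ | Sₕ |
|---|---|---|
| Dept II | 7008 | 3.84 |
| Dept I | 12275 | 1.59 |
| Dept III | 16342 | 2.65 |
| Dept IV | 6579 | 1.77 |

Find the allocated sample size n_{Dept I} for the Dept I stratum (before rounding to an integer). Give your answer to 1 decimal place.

Neyman allocation: nₕ = n·NₕSₕ / Σⱼ NⱼSⱼ.
Σ NⱼSⱼ = 7008·3.84 + 12275·1.59 + 16342·2.65 + 6579·1.77 = 101379.1.
n_{Dept I} = 1410·12275·1.59 / 101379.1 = 271.4.

271.4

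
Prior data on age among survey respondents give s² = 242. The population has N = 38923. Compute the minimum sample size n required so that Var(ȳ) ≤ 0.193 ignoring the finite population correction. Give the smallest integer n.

1254

Without fpc, n₀ = s²/D = 242/0.193 = 1253.8860.
Rounding up, n = 1254.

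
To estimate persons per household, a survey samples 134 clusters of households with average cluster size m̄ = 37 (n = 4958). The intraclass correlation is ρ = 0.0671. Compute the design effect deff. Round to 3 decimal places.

3.416

deff = 1 + (37 − 1)·0.0671 = 1 + 2.4156 = 3.4156.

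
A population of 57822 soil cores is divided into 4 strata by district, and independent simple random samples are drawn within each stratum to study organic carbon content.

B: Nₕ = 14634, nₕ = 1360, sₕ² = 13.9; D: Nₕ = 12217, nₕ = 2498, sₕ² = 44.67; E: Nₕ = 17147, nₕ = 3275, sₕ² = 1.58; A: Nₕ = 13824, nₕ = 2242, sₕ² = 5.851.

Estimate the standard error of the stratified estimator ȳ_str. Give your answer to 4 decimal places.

Var(ȳ_str) = Σₕ Wₕ²(1 − fₕ)sₕ²/nₕ with Wₕ = Nₕ/N, N = 57822.
B: Wₕ = 0.25308706; term = 0.25308706²·(1 − 0.09293426)·13.9/1360 = 5.9381961 × 10^-4.
D: Wₕ = 0.21128636; term = 0.21128636²·(1 − 0.20446918)·44.67/2498 = 6.3507272 × 10^-4.
E: Wₕ = 0.29654803; term = 0.29654803²·(1 − 0.19099551)·1.58/3275 = 3.4323123 × 10^-5.
A: Wₕ = 0.23907855; term = 0.23907855²·(1 − 0.16218171)·5.851/2242 = 1.2497569 × 10^-4.
Sum = 0.0013881911.
SE = √(0.0013881911) = 0.0373.

0.0373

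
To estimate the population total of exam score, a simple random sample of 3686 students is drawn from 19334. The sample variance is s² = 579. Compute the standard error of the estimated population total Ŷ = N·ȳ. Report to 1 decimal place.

6893.7

Var(Ŷ) = N²·Var(ȳ) = N²·(1 − n/N)·s²/n.
f = 3686/19334 = 0.19064860; Var(ȳ) = 0.80935140·579/3686 = 0.1271336.
Var(Ŷ) = 19334² · 0.1271336 = 4.7522992 × 10^7.
SE(Ŷ) = √(4.7522992 × 10^7) = 6893.7.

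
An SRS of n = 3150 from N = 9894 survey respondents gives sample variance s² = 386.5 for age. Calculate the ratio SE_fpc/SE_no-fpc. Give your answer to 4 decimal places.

f = n/N = 3150/9894 = 0.31837477.
SE_no-fpc = √(s²/n) = 0.35028333; SE_fpc = √((1−f)s²/n) = 0.28919601.
Ratio = √(1−f) = 0.82560598.

0.8256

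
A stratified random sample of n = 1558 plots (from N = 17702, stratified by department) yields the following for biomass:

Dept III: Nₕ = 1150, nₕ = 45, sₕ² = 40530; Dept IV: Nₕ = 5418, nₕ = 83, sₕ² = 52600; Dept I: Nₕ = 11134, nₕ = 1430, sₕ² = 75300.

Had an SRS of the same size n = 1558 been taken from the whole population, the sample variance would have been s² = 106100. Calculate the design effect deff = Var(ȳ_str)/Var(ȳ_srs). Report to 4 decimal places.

Var(ȳ_str) = Σ Wₕ²(1−fₕ)sₕ²/nₕ with Wₕ = Nₕ/17702:
  Dept III: (1150/17702)²·(1−45/1150)·40530/45 = 3.6524101
  Dept IV: (5418/17702)²·(1−83/5418)·52600/83 = 58.456984
  Dept I: (11134/17702)²·(1−1430/11134)·75300/1430 = 18.155837
  → Var(ȳ_str) = 80.265231.
Var(ȳ_srs) = (1 − 1558/17702)·106100/1558 = 62.106455.
deff = 80.265231 / 62.106455 = 1.2924.

1.2924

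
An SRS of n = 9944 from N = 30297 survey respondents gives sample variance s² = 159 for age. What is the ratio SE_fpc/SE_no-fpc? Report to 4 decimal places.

0.8196

f = n/N = 9944/30297 = 0.32821732.
SE_no-fpc = √(s²/n) = 0.12644976; SE_fpc = √((1−f)s²/n) = 0.10364119.
Ratio = √(1−f) = 0.81962350.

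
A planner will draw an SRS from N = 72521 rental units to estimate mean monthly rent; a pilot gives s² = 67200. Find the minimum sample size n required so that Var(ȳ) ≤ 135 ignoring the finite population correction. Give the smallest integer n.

Without fpc, n₀ = s²/D = 67200/135 = 497.7778.
Rounding up, n = 498.

498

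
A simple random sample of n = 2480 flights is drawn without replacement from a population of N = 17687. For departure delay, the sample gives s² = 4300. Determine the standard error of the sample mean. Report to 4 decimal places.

1.2210

Under SRS without replacement, Var(ȳ) = (1 − f)·s²/n with f = n/N = 2480/17687 = 0.14021598.
Var(ȳ) = (1 − 0.14021598)·4300/2480 = 0.85978402·1.733871 = 1.4907546.
SE(ȳ) = √(1.4907546) = 1.2210.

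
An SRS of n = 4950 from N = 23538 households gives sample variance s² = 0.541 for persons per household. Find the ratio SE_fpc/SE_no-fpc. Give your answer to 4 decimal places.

0.8887

f = n/N = 4950/23538 = 0.21029824.
SE_no-fpc = √(s²/n) = 0.010454326; SE_fpc = √((1−f)s²/n) = 0.009290254.
Ratio = √(1−f) = 0.88865165.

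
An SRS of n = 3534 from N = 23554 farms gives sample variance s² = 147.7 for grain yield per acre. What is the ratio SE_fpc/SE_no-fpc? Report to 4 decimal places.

0.9219

f = n/N = 3534/23554 = 0.15003821.
SE_no-fpc = √(s²/n) = 0.20443581; SE_fpc = √((1−f)s²/n) = 0.18847627.
Ratio = √(1−f) = 0.92193372.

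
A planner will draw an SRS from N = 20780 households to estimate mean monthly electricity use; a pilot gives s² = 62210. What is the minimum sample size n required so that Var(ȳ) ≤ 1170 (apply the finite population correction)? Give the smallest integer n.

54

Without fpc, n₀ = s²/D = 62210/1170 = 53.1709.
With fpc, (1 − n/N)·s²/n ≤ D requires n ≥ n₀/(1 + n₀/N) = 53.1709/(1 + 53.1709/20780) = 53.0352.
Rounding up, n = 54.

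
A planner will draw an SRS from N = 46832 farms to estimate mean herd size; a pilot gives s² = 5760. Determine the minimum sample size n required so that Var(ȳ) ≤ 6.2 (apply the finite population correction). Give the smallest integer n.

Without fpc, n₀ = s²/D = 5760/6.2 = 929.0323.
With fpc, (1 − n/N)·s²/n ≤ D requires n ≥ n₀/(1 + n₀/N) = 929.0323/(1 + 929.0323/46832) = 910.9611.
Rounding up, n = 911.

911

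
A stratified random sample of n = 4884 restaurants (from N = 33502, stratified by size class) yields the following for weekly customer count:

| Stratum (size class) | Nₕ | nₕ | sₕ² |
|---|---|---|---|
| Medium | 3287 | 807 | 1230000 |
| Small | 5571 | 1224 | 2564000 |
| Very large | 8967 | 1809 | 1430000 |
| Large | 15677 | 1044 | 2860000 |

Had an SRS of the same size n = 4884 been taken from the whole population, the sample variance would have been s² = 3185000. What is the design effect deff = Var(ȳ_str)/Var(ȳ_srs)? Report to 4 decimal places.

1.1873

Var(ȳ_str) = Σ Wₕ²(1−fₕ)sₕ²/nₕ with Wₕ = Nₕ/33502:
  Medium: (3287/33502)²·(1−807/3287)·1230000/807 = 11.069844
  Small: (5571/33502)²·(1−1224/5571)·2564000/1224 = 45.197866
  Very large: (8967/33502)²·(1−1809/8967)·1430000/1809 = 45.205874
  Large: (15677/33502)²·(1−1044/15677)·2860000/1044 = 559.9128
  → Var(ȳ_str) = 661.38638.
Var(ȳ_srs) = (1 − 4884/33502)·3185000/4884 = 557.06045.
deff = 661.38638 / 557.06045 = 1.1873.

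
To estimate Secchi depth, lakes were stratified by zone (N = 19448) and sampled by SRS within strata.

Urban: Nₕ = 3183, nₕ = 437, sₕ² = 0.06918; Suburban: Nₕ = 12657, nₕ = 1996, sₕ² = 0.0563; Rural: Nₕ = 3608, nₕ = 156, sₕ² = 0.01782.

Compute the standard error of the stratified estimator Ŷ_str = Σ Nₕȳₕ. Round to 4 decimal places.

Var(Ŷ_str) = Σₕ Nₕ²(1 − fₕ)sₕ²/nₕ.
Urban: 3183²·(1 − 437/3183)·0.06918/437 = 1383.682.
Suburban: 12657²·(1 − 1996/12657)·0.0563/1996 = 3806.0683.
Rural: 3608²·(1 − 156/3608)·0.01782/156 = 1422.7232.
Sum = 6612.4735.
SE = √(6612.4735) = 81.3171.

81.3171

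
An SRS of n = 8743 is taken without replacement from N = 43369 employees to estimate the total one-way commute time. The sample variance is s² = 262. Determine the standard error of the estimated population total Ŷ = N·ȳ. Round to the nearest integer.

Var(Ŷ) = N²·Var(ȳ) = N²·(1 − n/N)·s²/n.
f = 8743/43369 = 0.20159561; Var(ȳ) = 0.79840439·262/8743 = 0.023925649.
Var(Ŷ) = 43369² · 0.023925649 = 4.5001039 × 10^7.
SE(Ŷ) = √(4.5001039 × 10^7) = 6708.

6708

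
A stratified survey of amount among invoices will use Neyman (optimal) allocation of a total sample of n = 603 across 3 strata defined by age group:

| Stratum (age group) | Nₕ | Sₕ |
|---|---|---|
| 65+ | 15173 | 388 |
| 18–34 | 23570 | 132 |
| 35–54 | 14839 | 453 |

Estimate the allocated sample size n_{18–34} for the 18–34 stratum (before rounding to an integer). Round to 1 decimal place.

119.3

Neyman allocation: nₕ = n·NₕSₕ / Σⱼ NⱼSⱼ.
Σ NⱼSⱼ = 15173·388 + 23570·132 + 14839·453 = 1.5720431 × 10^7.
n_{18–34} = 603·23570·132 / (1.5720431 × 10^7) = 119.3.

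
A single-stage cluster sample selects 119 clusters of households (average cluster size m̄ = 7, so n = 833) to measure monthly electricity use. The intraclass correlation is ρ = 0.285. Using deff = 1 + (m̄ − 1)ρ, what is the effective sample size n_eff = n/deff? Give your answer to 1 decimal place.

deff = 1 + (7 − 1)·0.285 = 1 + 1.71 = 2.71.
n_eff = 833 / 2.71 = 307.4.

307.4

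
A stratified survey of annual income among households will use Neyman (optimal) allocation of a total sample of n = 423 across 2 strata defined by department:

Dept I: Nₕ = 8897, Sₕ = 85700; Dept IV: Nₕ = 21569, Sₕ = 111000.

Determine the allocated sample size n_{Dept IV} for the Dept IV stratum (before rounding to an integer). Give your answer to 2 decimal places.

Neyman allocation: nₕ = n·NₕSₕ / Σⱼ NⱼSⱼ.
Σ NⱼSⱼ = 8897·85700 + 21569·111000 = 3.1566319 × 10^9.
n_{Dept IV} = 423·21569·111000 / (3.1566319 × 10^9) = 320.83.

320.83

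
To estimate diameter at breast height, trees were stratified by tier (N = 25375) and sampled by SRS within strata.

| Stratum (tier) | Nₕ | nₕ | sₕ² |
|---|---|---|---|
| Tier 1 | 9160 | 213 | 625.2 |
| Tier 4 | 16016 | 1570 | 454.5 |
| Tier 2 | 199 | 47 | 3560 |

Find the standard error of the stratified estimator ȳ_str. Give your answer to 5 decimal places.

Var(ȳ_str) = Σₕ Wₕ²(1 − fₕ)sₕ²/nₕ with Wₕ = Nₕ/N, N = 25375.
Tier 1: Wₕ = 0.36098522; term = 0.36098522²·(1 − 0.02325328)·625.2/213 = 0.37359424.
Tier 4: Wₕ = 0.63117241; term = 0.63117241²·(1 − 0.09802697)·454.5/1570 = 0.10402167.
Tier 2: Wₕ = 0.00784236; term = 0.00784236²·(1 − 0.23618090)·3560/47 = 0.003558252.
Sum = 0.48117416.
SE = √(0.48117416) = 0.69367.

0.69367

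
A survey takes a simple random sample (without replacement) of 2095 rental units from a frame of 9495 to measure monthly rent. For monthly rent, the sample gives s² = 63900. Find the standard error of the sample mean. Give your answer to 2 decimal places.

4.88

Under SRS without replacement, Var(ȳ) = (1 − f)·s²/n with f = n/N = 2095/9495 = 0.22064244.
Var(ȳ) = (1 − 0.22064244)·63900/2095 = 0.77935756·30.501193 = 23.771335.
SE(ȳ) = √(23.771335) = 4.88.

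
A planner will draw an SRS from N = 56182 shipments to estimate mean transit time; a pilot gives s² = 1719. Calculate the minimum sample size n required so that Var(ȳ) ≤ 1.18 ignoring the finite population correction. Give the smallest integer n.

Without fpc, n₀ = s²/D = 1719/1.18 = 1456.7797.
Rounding up, n = 1457.

1457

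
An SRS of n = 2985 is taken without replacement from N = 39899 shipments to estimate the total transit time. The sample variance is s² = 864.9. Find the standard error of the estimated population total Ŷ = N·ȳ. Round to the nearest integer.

Var(Ŷ) = N²·Var(ȳ) = N²·(1 − n/N)·s²/n.
f = 2985/39899 = 0.07481391; Var(ȳ) = 0.92518609·864.9/2985 = 0.26807151.
Var(Ŷ) = 39899² · 0.26807151 = 4.2675113 × 10^8.
SE(Ŷ) = √(4.2675113 × 10^8) = 20658.

20658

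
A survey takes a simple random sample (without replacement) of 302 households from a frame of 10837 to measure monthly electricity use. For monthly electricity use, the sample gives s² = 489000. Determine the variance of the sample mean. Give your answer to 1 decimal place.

Under SRS without replacement, Var(ȳ) = (1 − f)·s²/n with f = n/N = 302/10837 = 0.02786749.
Var(ȳ) = (1 − 0.02786749)·489000/302 = 0.97213251·1619.2053 = 1574.0821.

1574.1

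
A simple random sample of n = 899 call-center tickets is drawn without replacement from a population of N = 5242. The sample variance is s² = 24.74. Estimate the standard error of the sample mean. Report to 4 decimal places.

0.1510

Under SRS without replacement, Var(ȳ) = (1 − f)·s²/n with f = n/N = 899/5242 = 0.17149943.
Var(ȳ) = (1 − 0.17149943)·24.74/899 = 0.82850057·0.027519466 = 0.022799893.
SE(ȳ) = √(0.022799893) = 0.1510.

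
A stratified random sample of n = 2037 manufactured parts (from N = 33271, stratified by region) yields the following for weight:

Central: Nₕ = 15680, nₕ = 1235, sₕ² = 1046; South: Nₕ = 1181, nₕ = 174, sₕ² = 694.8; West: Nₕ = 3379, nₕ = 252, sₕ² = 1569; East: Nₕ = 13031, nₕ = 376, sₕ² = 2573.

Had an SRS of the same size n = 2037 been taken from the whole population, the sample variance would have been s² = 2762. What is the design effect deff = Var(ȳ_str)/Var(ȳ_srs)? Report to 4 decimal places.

Var(ȳ_str) = Σ Wₕ²(1−fₕ)sₕ²/nₕ with Wₕ = Nₕ/33271:
  Central: (15680/33271)²·(1−1235/15680)·1046/1235 = 0.17329923
  South: (1181/33271)²·(1−174/1181)·694.8/174 = 0.0042900092
  West: (3379/33271)²·(1−252/3379)·1569/252 = 0.059430142
  East: (13031/33271)²·(1−376/13031)·2573/376 = 1.0194364
  → Var(ȳ_str) = 1.2564558.
Var(ȳ_srs) = (1 − 2037/33271)·2762/2037 = 1.2729003.
deff = 1.2564558 / 1.2729003 = 0.9871.

0.9871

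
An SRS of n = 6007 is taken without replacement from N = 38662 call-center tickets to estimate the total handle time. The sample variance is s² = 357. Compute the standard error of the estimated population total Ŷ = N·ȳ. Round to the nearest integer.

8662

Var(Ŷ) = N²·Var(ȳ) = N²·(1 − n/N)·s²/n.
f = 6007/38662 = 0.15537220; Var(ȳ) = 0.84462780·357/6007 = 0.050196791.
Var(Ŷ) = 38662² · 0.050196791 = 7.5031666 × 10^7.
SE(Ŷ) = √(7.5031666 × 10^7) = 8662.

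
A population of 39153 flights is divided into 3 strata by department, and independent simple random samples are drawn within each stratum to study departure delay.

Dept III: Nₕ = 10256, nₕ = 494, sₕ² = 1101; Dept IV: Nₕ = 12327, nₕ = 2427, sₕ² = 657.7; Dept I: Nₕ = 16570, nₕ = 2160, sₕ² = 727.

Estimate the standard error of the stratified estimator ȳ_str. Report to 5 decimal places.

0.46857

Var(ȳ_str) = Σₕ Wₕ²(1 − fₕ)sₕ²/nₕ with Wₕ = Nₕ/N, N = 39153.
Dept III: Wₕ = 0.26194672; term = 0.26194672²·(1 − 0.04816693)·1101/494 = 0.14556169.
Dept IV: Wₕ = 0.31484177; term = 0.31484177²·(1 − 0.19688489)·657.7/2427 = 0.021573498.
Dept I: Wₕ = 0.42321150; term = 0.42321150²·(1 − 0.13035607)·727/2160 = 0.052424834.
Sum = 0.21956002.
SE = √(0.21956002) = 0.46857.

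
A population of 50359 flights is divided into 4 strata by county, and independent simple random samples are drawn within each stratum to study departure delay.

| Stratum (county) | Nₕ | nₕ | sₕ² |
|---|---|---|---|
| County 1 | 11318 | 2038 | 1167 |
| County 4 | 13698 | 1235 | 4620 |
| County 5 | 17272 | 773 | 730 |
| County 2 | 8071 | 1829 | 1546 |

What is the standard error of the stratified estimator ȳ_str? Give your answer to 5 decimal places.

0.63123

Var(ȳ_str) = Σₕ Wₕ²(1 − fₕ)sₕ²/nₕ with Wₕ = Nₕ/N, N = 50359.
County 1: Wₕ = 0.22474632; term = 0.22474632²·(1 − 0.18006715)·1167/2038 = 0.023715383.
County 4: Wₕ = 0.27200699; term = 0.27200699²·(1 − 0.09015915)·4620/1235 = 0.25182601.
County 5: Wₕ = 0.34297742; term = 0.34297742²·(1 − 0.04475452)·730/773 = 0.10611809.
County 2: Wₕ = 0.16026927; term = 0.16026927²·(1 − 0.22661380)·1546/1829 = 0.016791624.
Sum = 0.39845111.
SE = √(0.39845111) = 0.63123.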